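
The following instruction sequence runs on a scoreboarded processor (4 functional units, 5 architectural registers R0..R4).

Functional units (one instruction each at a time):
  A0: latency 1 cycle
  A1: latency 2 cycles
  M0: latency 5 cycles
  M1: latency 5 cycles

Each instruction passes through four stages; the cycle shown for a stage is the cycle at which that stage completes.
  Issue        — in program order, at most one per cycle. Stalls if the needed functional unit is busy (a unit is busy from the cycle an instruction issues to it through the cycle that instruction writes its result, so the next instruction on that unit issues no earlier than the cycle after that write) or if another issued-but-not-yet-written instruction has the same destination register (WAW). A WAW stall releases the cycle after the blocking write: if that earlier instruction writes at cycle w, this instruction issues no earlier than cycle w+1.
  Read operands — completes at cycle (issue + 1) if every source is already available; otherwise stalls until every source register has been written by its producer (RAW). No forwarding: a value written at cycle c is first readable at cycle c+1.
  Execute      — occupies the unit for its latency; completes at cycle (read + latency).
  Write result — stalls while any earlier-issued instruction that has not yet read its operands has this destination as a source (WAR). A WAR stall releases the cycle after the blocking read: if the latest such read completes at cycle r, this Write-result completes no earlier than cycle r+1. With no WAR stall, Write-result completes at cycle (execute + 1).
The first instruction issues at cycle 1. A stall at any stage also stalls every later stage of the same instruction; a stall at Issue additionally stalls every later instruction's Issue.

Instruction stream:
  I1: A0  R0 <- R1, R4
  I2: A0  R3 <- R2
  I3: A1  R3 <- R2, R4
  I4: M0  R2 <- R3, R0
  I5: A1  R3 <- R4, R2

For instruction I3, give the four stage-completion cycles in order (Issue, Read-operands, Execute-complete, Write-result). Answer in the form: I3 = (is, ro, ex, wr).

I1 -> (1, 2, 3, 4)
I2 -> (5, 6, 7, 8)  // struct: A0 busy until I1 writes@4
I3 -> (9, 10, 12, 13)  // WAW R3: wait I2 write@8
I4 -> (10, 14, 19, 20)  // RAW R3: wait I3 write@13
I5 -> (14, 21, 23, 24)  // struct: A1 busy until I3 writes@13, RAW R2: wait I4 write@20

I3 = (9, 10, 12, 13)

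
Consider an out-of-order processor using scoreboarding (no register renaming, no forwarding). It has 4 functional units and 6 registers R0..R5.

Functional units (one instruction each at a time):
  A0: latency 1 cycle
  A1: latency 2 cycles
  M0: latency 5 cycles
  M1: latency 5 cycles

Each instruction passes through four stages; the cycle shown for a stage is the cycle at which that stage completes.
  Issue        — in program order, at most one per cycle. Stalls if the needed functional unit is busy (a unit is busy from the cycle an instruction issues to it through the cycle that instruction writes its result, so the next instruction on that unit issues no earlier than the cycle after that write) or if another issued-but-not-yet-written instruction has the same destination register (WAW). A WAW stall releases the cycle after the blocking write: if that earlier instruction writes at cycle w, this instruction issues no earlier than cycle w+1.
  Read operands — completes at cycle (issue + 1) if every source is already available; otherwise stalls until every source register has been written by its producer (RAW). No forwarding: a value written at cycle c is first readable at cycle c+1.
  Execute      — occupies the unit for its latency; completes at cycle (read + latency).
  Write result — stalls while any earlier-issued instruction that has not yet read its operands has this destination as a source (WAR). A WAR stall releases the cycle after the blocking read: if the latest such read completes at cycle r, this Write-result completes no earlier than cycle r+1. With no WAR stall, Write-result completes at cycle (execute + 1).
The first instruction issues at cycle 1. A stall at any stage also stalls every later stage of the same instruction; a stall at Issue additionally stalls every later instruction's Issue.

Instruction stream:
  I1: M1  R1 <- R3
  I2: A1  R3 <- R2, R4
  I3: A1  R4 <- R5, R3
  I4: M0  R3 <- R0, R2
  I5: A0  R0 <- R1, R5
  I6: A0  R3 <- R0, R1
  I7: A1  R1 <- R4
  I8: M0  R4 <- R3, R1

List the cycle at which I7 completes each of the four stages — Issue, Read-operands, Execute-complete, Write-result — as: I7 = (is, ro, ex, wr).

I7 = (17, 18, 20, 21)

[1] issue I1 (M1)
[2] I1 read-ops · issue I2 (A1)
[3] I2 read-ops
[5] I2 finished on A1
[6] I2→R3
[7] I1 finished on M1 · issue I3 (A1)
[8] I1→R1 · I3 read-ops · issue I4 (M0)
[9] I4 read-ops · issue I5 (A0)
[10] I3 finished on A1 · I5 read-ops
[11] I3→R4 · I5 finished on A0
[12] I5→R0
[14] I4 finished on M0
[15] I4→R3
[16] issue I6 (A0)
[17] I6 read-ops · issue I7 (A1)
[18] I6 finished on A0 · I7 read-ops · issue I8 (M0)
[19] I6→R3
[20] I7 finished on A1
[21] I7→R1
[22] I8 read-ops
[27] I8 finished on M0
[28] I8→R4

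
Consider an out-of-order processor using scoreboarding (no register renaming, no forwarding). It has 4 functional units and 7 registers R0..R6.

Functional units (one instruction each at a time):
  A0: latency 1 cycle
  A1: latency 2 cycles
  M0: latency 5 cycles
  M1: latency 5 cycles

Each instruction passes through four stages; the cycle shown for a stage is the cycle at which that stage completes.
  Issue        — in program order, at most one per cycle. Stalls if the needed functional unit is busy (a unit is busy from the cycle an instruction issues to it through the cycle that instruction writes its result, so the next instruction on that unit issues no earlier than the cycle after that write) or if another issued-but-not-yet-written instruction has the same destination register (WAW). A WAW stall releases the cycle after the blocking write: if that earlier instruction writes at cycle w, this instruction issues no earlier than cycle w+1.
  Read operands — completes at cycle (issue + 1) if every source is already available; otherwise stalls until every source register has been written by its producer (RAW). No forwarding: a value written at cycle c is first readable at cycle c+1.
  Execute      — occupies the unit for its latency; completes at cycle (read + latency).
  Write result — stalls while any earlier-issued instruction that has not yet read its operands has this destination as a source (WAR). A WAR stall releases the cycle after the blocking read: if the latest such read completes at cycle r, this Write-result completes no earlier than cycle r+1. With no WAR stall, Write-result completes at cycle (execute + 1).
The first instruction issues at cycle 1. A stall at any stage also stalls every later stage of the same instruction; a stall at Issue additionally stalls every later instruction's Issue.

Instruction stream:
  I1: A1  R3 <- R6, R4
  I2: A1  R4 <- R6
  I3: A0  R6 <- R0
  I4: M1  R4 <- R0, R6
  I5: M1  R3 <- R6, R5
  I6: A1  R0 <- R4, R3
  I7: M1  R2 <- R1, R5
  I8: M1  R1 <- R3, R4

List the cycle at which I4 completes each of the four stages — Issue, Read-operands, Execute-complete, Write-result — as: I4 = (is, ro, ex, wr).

1) issue 1, read 2, done 4, write 5
2) issue 6, read 7, done 9, write 10  <struct: A1 busy until I1 writes@5>
3) issue 7, read 8, done 9, write 10
4) issue 11, read 12, done 17, write 18  <WAW R4: wait I2 write@10>
5) issue 19, read 20, done 25, write 26  <struct: M1 busy until I4 writes@18>
6) issue 20, read 27, done 29, write 30  <RAW R3: wait I5 write@26>
7) issue 27, read 28, done 33, write 34  <struct: M1 busy until I5 writes@26>
8) issue 35, read 36, done 41, write 42  <struct: M1 busy until I7 writes@34>

I4 = (11, 12, 17, 18)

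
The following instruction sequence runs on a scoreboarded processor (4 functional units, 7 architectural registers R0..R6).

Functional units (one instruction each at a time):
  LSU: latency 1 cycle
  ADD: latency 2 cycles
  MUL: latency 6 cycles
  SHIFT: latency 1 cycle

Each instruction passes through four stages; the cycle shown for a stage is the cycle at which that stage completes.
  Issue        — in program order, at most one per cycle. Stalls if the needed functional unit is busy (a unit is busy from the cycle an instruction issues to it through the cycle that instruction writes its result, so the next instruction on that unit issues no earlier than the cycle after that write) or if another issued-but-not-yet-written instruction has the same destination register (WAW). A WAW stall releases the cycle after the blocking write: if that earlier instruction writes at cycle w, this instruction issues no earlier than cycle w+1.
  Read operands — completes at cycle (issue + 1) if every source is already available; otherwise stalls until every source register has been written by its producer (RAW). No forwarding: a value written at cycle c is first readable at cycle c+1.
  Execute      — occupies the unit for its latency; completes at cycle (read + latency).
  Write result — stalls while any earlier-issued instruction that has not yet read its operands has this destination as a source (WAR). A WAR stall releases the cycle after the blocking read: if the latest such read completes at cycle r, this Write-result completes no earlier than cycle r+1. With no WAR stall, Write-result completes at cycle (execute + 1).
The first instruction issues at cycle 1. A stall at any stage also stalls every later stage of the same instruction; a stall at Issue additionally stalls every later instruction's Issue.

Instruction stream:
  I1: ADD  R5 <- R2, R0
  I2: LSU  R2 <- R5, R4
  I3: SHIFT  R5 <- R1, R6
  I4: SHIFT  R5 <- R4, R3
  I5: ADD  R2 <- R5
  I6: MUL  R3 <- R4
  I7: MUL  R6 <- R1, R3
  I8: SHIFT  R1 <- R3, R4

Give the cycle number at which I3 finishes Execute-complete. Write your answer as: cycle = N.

cycle = 8

I1: IS=1 RO=2 EX=4 WR=5
I2: IS=2 RO=6 EX=7 WR=8  [RAW R5: wait I1 write@5]
I3: IS=6 RO=7 EX=8 WR=9  [WAW R5: wait I1 write@5]
I4: IS=10 RO=11 EX=12 WR=13  [struct: SHIFT busy until I3 writes@9]
I5: IS=11 RO=14 EX=16 WR=17  [RAW R5: wait I4 write@13]
I6: IS=12 RO=13 EX=19 WR=20
I7: IS=21 RO=22 EX=28 WR=29  [struct: MUL busy until I6 writes@20]
I8: IS=22 RO=23 EX=24 WR=25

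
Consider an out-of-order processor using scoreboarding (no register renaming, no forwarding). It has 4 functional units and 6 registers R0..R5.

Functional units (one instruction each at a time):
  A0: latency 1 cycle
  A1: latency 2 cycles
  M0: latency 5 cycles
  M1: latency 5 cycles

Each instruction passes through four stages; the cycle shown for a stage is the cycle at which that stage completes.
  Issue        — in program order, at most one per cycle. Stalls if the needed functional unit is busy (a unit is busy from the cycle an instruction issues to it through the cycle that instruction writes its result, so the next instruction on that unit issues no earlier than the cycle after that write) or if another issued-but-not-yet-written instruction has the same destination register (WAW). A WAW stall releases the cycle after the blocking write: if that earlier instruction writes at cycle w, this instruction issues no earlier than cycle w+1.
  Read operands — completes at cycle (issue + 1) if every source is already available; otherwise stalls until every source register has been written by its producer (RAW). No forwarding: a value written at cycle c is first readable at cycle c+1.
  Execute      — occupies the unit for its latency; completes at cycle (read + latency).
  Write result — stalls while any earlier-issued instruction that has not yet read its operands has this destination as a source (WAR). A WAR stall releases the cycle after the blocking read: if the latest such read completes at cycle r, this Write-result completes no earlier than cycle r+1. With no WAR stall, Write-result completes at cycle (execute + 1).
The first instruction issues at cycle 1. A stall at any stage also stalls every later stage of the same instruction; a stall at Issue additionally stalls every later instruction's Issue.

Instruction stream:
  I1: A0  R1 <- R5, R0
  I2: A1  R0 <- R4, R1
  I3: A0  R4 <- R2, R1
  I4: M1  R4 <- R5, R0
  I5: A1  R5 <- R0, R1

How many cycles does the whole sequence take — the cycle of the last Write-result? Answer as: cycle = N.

[I1] 1/2/3/4
[I2] 2/5/7/8  (RAW R1: wait I1 write@4)
[I3] 5/6/7/8  (struct: A0 busy until I1 writes@4)
[I4] 9/10/15/16  (WAW R4: wait I3 write@8)
[I5] 10/11/13/14

cycle = 16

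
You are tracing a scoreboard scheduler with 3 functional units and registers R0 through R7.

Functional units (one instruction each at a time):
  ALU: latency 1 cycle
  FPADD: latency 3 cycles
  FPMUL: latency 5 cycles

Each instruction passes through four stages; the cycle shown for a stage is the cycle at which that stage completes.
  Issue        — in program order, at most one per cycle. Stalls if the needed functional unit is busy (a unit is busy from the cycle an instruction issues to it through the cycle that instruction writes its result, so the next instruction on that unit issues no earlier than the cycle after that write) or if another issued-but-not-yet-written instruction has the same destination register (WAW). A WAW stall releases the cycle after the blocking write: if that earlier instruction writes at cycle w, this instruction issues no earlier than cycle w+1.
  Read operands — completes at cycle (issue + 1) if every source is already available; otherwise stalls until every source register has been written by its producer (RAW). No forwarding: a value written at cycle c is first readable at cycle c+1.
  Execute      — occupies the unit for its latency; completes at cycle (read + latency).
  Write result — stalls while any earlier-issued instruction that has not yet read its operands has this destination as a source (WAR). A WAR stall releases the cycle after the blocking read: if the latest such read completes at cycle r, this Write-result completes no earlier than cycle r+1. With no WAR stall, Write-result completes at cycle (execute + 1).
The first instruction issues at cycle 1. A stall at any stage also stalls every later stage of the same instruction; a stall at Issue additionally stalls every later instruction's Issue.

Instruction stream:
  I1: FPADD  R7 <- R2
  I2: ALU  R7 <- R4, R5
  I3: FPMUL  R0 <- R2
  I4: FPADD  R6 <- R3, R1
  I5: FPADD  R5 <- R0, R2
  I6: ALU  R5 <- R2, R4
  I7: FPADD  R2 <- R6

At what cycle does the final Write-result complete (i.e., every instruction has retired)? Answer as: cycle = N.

1) issue 1, read 2, done 5, write 6
2) issue 7, read 8, done 9, write 10  <WAW R7: wait I1 write@6>
3) issue 8, read 9, done 14, write 15
4) issue 9, read 10, done 13, write 14
5) issue 15, read 16, done 19, write 20  <struct: FPADD busy until I4 writes@14>
6) issue 21, read 22, done 23, write 24  <WAW R5: wait I5 write@20>
7) issue 22, read 23, done 26, write 27

cycle = 27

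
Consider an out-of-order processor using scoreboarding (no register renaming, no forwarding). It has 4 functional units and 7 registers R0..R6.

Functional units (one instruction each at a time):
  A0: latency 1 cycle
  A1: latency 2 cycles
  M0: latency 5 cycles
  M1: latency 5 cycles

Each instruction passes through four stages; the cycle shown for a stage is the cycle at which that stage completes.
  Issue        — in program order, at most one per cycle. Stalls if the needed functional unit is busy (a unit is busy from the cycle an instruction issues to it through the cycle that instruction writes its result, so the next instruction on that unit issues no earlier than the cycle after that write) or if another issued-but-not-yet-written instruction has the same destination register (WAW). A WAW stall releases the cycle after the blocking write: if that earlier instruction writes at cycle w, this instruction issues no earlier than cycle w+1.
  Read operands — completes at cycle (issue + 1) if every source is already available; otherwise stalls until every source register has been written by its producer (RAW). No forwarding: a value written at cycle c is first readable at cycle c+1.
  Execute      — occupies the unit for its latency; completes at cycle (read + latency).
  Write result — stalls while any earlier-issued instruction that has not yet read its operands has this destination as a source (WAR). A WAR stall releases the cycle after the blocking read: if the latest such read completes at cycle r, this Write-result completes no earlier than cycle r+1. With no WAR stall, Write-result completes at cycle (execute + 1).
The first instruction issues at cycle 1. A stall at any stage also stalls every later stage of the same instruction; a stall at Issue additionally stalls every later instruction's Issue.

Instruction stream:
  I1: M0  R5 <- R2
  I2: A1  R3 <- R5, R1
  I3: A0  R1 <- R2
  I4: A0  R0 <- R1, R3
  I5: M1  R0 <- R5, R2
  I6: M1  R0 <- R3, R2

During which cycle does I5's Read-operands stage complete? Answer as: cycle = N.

[I1] 1/2/7/8
[I2] 2/9/11/12  (RAW R5: wait I1 write@8)
[I3] 3/4/5/10  (WAR R1: wait I2 read@9)
[I4] 11/13/14/15  (struct: A0 busy until I3 writes@10; RAW R3: wait I2 write@12)
[I5] 16/17/22/23  (WAW R0: wait I4 write@15)
[I6] 24/25/30/31  (struct: M1 busy until I5 writes@23)

cycle = 17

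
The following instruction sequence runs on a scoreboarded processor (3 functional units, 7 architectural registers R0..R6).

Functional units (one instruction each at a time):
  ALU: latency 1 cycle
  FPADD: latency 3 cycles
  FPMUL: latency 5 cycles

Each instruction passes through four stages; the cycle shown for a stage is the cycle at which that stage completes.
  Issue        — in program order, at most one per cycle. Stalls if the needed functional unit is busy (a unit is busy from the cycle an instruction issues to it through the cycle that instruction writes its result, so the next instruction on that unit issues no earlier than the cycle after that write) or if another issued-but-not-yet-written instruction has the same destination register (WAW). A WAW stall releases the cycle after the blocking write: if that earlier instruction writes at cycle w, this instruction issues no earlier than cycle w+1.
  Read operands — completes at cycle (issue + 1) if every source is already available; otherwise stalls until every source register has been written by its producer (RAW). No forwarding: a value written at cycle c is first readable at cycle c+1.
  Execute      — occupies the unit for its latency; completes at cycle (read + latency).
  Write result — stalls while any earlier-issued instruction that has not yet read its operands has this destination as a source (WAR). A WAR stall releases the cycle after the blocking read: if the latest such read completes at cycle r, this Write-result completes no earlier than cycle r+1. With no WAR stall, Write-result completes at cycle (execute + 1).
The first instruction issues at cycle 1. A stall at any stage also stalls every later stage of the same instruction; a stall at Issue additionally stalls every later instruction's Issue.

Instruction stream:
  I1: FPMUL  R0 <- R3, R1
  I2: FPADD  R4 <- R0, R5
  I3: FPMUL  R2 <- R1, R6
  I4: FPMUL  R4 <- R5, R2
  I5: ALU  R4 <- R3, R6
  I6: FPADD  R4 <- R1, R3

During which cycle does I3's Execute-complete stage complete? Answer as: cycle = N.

cycle = 15

t=1  I1→FPMUL
t=2  I1 RO; I2→FPADD
t=7  I1 EX
t=8  I1 WR R0
t=9  I2 RO; I3→FPMUL
t=10  I3 RO
t=12  I2 EX
t=13  I2 WR R4
t=15  I3 EX
t=16  I3 WR R2
t=17  I4→FPMUL
t=18  I4 RO
t=23  I4 EX
t=24  I4 WR R4
t=25  I5→ALU
t=26  I5 RO
t=27  I5 EX
t=28  I5 WR R4
t=29  I6→FPADD
t=30  I6 RO
t=33  I6 EX
t=34  I6 WR R4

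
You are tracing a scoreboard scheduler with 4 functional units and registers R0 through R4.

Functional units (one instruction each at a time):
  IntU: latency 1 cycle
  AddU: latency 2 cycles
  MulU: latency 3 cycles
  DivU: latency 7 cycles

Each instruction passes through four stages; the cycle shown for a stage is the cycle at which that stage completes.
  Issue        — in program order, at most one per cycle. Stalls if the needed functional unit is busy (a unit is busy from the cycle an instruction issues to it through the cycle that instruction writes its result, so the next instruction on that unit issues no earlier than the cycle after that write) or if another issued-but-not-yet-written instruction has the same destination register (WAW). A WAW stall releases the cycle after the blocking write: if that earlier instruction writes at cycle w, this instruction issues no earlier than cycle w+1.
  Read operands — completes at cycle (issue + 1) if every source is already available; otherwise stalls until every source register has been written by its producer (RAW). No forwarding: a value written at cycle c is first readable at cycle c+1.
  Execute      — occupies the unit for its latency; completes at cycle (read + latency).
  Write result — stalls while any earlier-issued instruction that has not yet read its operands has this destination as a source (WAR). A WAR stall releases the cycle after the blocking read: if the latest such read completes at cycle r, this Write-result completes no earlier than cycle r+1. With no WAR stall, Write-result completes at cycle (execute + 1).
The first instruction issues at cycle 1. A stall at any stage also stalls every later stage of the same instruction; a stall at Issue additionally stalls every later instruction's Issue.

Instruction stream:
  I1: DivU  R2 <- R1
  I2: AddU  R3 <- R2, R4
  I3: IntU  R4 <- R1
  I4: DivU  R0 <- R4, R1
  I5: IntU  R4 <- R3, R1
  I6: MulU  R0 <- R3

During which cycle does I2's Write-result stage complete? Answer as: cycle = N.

I1 -> (1, 2, 9, 10)
I2 -> (2, 11, 13, 14)  // RAW R2: wait I1 write@10
I3 -> (3, 4, 5, 12)  // WAR R4: wait I2 read@11
I4 -> (11, 13, 20, 21)  // struct: DivU busy until I1 writes@10, RAW R4: wait I3 write@12
I5 -> (13, 15, 16, 17)  // struct: IntU busy until I3 writes@12, RAW R3: wait I2 write@14
I6 -> (22, 23, 26, 27)  // WAW R0: wait I4 write@21

cycle = 14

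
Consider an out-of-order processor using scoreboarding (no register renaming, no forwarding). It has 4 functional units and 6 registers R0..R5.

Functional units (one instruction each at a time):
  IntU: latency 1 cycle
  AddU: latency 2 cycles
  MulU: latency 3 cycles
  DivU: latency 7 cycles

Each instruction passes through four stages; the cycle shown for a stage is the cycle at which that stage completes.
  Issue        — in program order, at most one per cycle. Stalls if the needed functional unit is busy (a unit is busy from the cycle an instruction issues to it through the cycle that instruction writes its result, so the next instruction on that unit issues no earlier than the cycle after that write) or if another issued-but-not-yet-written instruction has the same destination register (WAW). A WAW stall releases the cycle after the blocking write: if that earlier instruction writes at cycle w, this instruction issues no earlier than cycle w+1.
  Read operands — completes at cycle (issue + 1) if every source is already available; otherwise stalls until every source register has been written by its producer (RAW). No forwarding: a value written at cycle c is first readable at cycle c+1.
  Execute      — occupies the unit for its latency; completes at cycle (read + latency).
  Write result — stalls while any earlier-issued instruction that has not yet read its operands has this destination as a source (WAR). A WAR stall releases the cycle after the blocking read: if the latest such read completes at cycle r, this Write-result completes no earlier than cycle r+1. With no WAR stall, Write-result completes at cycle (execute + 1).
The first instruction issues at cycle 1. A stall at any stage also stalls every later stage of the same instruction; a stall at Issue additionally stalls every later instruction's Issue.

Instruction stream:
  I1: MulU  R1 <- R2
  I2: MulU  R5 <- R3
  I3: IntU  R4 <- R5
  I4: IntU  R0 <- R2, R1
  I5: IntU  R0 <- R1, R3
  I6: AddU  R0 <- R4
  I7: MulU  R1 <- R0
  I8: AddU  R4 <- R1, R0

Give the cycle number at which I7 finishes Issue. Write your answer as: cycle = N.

c1: I1 issues→MulU
c2: I1 reads
c5: I1 exec-done
c6: I1 writes R1
c7: I2 issues→MulU
c8: I2 reads; I3 issues→IntU
c11: I2 exec-done
c12: I2 writes R5
c13: I3 reads
c14: I3 exec-done
c15: I3 writes R4
c16: I4 issues→IntU
c17: I4 reads
c18: I4 exec-done
c19: I4 writes R0
c20: I5 issues→IntU
c21: I5 reads
c22: I5 exec-done
c23: I5 writes R0
c24: I6 issues→AddU
c25: I6 reads; I7 issues→MulU
c27: I6 exec-done
c28: I6 writes R0
c29: I7 reads; I8 issues→AddU
c32: I7 exec-done
c33: I7 writes R1
c34: I8 reads
c36: I8 exec-done
c37: I8 writes R4

cycle = 25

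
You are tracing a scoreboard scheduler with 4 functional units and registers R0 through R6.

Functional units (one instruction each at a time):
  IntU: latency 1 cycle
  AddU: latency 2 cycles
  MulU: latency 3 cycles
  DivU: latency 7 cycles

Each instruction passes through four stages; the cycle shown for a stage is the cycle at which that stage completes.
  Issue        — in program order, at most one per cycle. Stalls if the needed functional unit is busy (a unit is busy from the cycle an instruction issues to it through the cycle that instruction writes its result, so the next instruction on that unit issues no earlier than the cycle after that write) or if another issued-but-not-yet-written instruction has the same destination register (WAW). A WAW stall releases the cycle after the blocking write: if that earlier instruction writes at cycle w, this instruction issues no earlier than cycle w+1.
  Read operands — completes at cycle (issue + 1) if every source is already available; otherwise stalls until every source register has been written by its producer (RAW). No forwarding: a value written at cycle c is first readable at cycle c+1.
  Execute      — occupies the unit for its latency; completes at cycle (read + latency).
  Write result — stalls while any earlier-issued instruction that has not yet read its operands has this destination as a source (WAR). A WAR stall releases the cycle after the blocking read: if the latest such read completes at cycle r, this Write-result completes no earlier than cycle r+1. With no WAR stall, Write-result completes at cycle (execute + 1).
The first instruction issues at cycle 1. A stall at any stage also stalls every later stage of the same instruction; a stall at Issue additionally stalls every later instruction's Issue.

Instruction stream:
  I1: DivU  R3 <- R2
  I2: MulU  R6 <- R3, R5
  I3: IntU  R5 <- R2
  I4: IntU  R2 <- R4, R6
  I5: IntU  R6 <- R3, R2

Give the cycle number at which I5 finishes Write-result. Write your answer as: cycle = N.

cycle 1: I1→DivU
cycle 2: I1 RO; I2→MulU
cycle 3: I3→IntU
cycle 4: I3 RO
cycle 5: I3 EX
cycle 9: I1 EX
cycle 10: I1 WR R3
cycle 11: I2 RO
cycle 12: I3 WR R5
cycle 13: I4→IntU
cycle 14: I2 EX
cycle 15: I2 WR R6
cycle 16: I4 RO
cycle 17: I4 EX
cycle 18: I4 WR R2
cycle 19: I5→IntU
cycle 20: I5 RO
cycle 21: I5 EX
cycle 22: I5 WR R6

cycle = 22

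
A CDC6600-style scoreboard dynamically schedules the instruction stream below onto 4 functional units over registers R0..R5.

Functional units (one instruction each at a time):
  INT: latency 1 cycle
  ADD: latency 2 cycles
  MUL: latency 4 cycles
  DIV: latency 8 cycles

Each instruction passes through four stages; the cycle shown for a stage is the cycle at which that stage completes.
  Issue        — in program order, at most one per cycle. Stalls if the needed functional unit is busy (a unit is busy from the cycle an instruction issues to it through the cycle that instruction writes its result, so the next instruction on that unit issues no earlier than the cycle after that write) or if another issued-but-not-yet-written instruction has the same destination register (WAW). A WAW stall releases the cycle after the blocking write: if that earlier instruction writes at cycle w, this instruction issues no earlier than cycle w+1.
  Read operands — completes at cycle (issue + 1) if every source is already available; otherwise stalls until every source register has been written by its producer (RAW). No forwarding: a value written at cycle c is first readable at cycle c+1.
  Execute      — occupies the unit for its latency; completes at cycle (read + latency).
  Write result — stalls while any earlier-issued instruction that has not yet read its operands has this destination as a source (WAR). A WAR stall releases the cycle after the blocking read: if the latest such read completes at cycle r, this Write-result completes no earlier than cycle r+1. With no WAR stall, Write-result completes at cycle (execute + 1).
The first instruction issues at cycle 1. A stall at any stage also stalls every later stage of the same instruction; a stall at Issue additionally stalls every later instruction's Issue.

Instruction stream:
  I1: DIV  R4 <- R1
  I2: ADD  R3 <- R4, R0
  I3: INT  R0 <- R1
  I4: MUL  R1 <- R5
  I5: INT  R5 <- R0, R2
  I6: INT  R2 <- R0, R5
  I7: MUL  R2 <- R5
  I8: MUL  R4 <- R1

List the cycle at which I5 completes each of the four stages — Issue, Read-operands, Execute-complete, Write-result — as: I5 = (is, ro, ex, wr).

[I1] 1/2/10/11
[I2] 2/12/14/15  (RAW R4: wait I1 write@11)
[I3] 3/4/5/13  (WAR R0: wait I2 read@12)
[I4] 4/5/9/10
[I5] 14/15/16/17  (struct: INT busy until I3 writes@13)
[I6] 18/19/20/21  (struct: INT busy until I5 writes@17)
[I7] 22/23/27/28  (WAW R2: wait I6 write@21)
[I8] 29/30/34/35  (struct: MUL busy until I7 writes@28)

I5 = (14, 15, 16, 17)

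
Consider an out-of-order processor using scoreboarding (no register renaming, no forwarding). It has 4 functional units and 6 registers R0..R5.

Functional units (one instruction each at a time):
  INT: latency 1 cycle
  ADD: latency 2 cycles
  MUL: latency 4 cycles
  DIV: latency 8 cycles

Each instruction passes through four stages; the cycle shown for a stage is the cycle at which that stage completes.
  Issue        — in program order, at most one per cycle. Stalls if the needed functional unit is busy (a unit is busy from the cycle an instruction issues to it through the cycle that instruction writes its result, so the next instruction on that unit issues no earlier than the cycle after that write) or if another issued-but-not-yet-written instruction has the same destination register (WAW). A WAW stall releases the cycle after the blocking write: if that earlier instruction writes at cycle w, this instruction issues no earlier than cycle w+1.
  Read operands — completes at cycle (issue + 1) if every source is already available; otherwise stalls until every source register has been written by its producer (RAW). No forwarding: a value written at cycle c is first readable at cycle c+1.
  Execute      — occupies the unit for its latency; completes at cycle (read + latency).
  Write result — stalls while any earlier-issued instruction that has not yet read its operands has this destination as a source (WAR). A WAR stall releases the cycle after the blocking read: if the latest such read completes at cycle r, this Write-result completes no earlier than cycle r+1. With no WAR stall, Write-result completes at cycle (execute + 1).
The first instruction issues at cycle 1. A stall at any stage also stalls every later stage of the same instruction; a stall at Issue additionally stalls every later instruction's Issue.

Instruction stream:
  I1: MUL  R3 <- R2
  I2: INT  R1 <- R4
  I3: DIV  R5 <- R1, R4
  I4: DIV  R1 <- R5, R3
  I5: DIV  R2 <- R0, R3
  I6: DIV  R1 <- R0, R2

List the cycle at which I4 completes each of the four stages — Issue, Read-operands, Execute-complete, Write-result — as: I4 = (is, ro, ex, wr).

I4 = (16, 17, 25, 26)

cycle 1: issue I1 (MUL)
cycle 2: I1 read-ops, issue I2 (INT)
cycle 3: I2 read-ops, issue I3 (DIV)
cycle 4: I2 finished on INT
cycle 5: I2→R1
cycle 6: I1 finished on MUL, I3 read-ops
cycle 7: I1→R3
cycle 14: I3 finished on DIV
cycle 15: I3→R5
cycle 16: issue I4 (DIV)
cycle 17: I4 read-ops
cycle 25: I4 finished on DIV
cycle 26: I4→R1
cycle 27: issue I5 (DIV)
cycle 28: I5 read-ops
cycle 36: I5 finished on DIV
cycle 37: I5→R2
cycle 38: issue I6 (DIV)
cycle 39: I6 read-ops
cycle 47: I6 finished on DIV
cycle 48: I6→R1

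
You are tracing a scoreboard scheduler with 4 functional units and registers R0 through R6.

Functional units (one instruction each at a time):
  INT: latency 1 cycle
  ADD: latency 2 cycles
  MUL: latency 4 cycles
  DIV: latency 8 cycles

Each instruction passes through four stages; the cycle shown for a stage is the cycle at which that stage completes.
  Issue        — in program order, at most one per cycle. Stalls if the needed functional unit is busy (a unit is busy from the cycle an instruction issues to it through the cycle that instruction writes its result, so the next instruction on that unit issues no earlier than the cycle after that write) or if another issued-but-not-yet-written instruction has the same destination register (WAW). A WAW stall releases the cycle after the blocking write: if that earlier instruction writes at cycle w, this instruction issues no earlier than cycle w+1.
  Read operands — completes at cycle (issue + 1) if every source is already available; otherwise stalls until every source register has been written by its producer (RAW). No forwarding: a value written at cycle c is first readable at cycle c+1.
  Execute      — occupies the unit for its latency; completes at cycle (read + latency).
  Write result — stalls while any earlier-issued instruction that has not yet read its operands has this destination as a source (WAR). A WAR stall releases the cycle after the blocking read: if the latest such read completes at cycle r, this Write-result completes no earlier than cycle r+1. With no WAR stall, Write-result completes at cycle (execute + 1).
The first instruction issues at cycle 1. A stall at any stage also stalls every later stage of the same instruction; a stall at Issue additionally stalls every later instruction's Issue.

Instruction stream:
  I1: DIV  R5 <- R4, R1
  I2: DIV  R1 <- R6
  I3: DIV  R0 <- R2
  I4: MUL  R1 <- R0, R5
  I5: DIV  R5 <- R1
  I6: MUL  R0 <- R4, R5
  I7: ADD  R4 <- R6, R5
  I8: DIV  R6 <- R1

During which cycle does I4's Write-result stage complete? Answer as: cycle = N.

[1] I1→DIV
[2] I1 RO
[10] I1 EX
[11] I1 WR R5
[12] I2→DIV
[13] I2 RO
[21] I2 EX
[22] I2 WR R1
[23] I3→DIV
[24] I3 RO · I4→MUL
[32] I3 EX
[33] I3 WR R0
[34] I4 RO · I5→DIV
[38] I4 EX
[39] I4 WR R1
[40] I5 RO · I6→MUL
[41] I7→ADD
[48] I5 EX
[49] I5 WR R5
[50] I6 RO · I7 RO · I8→DIV
[51] I8 RO
[52] I7 EX
[53] I7 WR R4
[54] I6 EX
[55] I6 WR R0
[59] I8 EX
[60] I8 WR R6

cycle = 39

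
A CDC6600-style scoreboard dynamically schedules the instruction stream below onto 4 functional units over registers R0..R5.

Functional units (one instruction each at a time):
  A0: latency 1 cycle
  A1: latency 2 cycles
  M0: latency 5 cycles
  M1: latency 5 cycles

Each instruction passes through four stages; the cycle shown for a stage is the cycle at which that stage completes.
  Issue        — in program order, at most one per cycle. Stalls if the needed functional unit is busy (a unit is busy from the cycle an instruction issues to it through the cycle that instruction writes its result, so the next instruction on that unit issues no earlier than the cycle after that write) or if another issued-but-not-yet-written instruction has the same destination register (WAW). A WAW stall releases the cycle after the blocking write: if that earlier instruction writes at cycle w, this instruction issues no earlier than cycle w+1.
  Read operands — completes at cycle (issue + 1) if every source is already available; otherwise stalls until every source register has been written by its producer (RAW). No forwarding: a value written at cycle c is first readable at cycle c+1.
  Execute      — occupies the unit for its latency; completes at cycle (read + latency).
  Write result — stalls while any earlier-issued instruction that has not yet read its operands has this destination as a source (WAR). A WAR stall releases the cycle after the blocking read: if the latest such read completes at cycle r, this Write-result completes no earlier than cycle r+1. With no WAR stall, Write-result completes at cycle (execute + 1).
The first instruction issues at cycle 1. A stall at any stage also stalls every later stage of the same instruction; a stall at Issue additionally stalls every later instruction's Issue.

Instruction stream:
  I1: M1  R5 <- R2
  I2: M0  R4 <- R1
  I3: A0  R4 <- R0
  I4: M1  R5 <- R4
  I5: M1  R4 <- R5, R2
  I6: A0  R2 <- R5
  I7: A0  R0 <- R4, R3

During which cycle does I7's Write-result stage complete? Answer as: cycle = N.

cycle = 31

[1] issue I1 (M1)
[2] I1 read-ops, issue I2 (M0)
[3] I2 read-ops
[7] I1 finished on M1
[8] I1→R5, I2 finished on M0
[9] I2→R4
[10] issue I3 (A0)
[11] I3 read-ops, issue I4 (M1)
[12] I3 finished on A0
[13] I3→R4
[14] I4 read-ops
[19] I4 finished on M1
[20] I4→R5
[21] issue I5 (M1)
[22] I5 read-ops, issue I6 (A0)
[23] I6 read-ops
[24] I6 finished on A0
[25] I6→R2
[26] issue I7 (A0)
[27] I5 finished on M1
[28] I5→R4
[29] I7 read-ops
[30] I7 finished on A0
[31] I7→R0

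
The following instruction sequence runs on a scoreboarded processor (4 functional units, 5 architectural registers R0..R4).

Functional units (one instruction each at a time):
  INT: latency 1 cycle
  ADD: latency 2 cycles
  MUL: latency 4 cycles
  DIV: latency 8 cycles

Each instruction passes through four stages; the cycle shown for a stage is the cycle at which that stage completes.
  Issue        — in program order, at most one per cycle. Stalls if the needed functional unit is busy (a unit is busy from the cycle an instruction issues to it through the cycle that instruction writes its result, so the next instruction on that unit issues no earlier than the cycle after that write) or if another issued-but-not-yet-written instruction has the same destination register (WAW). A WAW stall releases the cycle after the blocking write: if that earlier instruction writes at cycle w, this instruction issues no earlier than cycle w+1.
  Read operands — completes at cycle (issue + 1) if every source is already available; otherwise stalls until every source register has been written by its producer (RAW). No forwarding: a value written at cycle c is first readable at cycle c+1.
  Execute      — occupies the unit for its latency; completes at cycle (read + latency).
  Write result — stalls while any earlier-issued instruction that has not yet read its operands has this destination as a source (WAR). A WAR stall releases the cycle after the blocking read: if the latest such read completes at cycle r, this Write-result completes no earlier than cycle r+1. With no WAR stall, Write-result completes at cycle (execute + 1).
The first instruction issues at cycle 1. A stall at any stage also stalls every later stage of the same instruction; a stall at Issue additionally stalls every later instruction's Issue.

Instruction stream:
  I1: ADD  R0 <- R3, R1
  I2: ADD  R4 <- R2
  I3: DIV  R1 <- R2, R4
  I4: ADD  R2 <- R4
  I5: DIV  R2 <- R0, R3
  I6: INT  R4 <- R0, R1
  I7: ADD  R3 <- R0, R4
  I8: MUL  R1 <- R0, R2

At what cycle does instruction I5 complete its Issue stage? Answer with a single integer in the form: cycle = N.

1) issue 1, read 2, done 4, write 5
2) issue 6, read 7, done 9, write 10  <struct: ADD busy until I1 writes@5>
3) issue 7, read 11, done 19, write 20  <RAW R4: wait I2 write@10>
4) issue 11, read 12, done 14, write 15  <struct: ADD busy until I2 writes@10>
5) issue 21, read 22, done 30, write 31  <struct: DIV busy until I3 writes@20>
6) issue 22, read 23, done 24, write 25
7) issue 23, read 26, done 28, write 29  <RAW R4: wait I6 write@25>
8) issue 24, read 32, done 36, write 37  <RAW R2: wait I5 write@31>

cycle = 21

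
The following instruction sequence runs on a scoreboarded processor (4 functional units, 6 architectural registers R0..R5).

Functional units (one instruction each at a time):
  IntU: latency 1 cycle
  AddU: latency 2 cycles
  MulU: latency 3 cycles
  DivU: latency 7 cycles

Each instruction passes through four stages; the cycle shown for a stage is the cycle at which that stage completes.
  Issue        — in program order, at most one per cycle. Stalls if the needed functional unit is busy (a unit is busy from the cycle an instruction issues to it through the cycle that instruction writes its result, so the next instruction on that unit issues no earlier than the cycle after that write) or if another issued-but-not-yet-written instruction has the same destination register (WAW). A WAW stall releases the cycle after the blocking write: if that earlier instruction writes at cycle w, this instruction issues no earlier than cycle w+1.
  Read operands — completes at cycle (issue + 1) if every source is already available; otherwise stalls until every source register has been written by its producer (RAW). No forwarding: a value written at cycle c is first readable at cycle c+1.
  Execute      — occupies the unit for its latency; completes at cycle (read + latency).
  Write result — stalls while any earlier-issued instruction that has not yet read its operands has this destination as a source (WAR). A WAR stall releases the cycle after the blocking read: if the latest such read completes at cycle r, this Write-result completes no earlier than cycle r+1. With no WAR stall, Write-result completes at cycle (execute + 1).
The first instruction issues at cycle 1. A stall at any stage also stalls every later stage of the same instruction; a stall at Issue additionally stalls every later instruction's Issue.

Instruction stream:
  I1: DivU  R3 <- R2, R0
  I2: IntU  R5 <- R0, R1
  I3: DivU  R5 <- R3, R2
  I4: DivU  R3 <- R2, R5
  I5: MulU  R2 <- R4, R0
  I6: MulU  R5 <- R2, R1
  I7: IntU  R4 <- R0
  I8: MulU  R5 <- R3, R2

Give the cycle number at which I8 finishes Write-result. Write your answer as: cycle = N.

cycle = 39

cycle 1: I1 dispatched to DivU
cycle 2: I1 operands ready, I2 dispatched to IntU
cycle 3: I2 operands ready
cycle 4: I2 complete
cycle 5: R5←I2
cycle 9: I1 complete
cycle 10: R3←I1
cycle 11: I3 dispatched to DivU
cycle 12: I3 operands ready
cycle 19: I3 complete
cycle 20: R5←I3
cycle 21: I4 dispatched to DivU
cycle 22: I4 operands ready, I5 dispatched to MulU
cycle 23: I5 operands ready
cycle 26: I5 complete
cycle 27: R2←I5
cycle 28: I6 dispatched to MulU
cycle 29: I4 complete, I6 operands ready, I7 dispatched to IntU
cycle 30: R3←I4, I7 operands ready
cycle 31: I7 complete
cycle 32: I6 complete, R4←I7
cycle 33: R5←I6
cycle 34: I8 dispatched to MulU
cycle 35: I8 operands ready
cycle 38: I8 complete
cycle 39: R5←I8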